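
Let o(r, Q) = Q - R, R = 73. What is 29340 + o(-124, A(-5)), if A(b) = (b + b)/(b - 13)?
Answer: 263408/9 ≈ 29268.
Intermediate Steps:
A(b) = 2*b/(-13 + b) (A(b) = (2*b)/(-13 + b) = 2*b/(-13 + b))
o(r, Q) = -73 + Q (o(r, Q) = Q - 1*73 = Q - 73 = -73 + Q)
29340 + o(-124, A(-5)) = 29340 + (-73 + 2*(-5)/(-13 - 5)) = 29340 + (-73 + 2*(-5)/(-18)) = 29340 + (-73 + 2*(-5)*(-1/18)) = 29340 + (-73 + 5/9) = 29340 - 652/9 = 263408/9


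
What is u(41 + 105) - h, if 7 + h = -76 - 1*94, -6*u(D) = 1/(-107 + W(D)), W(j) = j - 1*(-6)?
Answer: 47789/270 ≈ 177.00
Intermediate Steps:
W(j) = 6 + j (W(j) = j + 6 = 6 + j)
u(D) = -1/(6*(-101 + D)) (u(D) = -1/(6*(-107 + (6 + D))) = -1/(6*(-101 + D)))
h = -177 (h = -7 + (-76 - 1*94) = -7 + (-76 - 94) = -7 - 170 = -177)
u(41 + 105) - h = -1/(-606 + 6*(41 + 105)) - 1*(-177) = -1/(-606 + 6*146) + 177 = -1/(-606 + 876) + 177 = -1/270 + 177 = 47789/270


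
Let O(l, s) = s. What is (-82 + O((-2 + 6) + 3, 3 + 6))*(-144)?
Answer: 10512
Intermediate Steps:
(-82 + O((-2 + 6) + 3, 3 + 6))*(-144) = (-82 + (3 + 6))*(-144) = (-82 + 9)*(-144) = -73*(-144) = 10512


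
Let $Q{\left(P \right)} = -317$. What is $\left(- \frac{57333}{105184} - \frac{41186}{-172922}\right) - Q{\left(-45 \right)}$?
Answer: $\frac{2880106467807}{9094313824} \approx 316.69$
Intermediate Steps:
$\left(- \frac{57333}{105184} - \frac{41186}{-172922}\right) - Q{\left(-45 \right)} = \left(- \frac{57333}{105184} - \frac{41186}{-172922}\right) - -317 = \left(\left(-57333\right) \frac{1}{105184} - - \frac{20593}{86461}\right) + 317 = \left(- \frac{57333}{105184} + \frac{20593}{86461}\right) + 317 = - \frac{2791014401}{9094313824} + 317 = \frac{2880106467807}{9094313824}$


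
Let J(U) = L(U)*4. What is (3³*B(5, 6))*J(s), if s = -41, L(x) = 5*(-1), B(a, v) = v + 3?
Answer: -4860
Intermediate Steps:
B(a, v) = 3 + v
L(x) = -5
J(U) = -20 (J(U) = -5*4 = -20)
(3³*B(5, 6))*J(s) = (3³*(3 + 6))*(-20) = (27*9)*(-20) = 243*(-20) = -4860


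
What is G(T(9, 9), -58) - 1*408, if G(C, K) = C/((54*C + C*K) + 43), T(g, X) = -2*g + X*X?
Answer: -85335/209 ≈ -408.30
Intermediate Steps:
T(g, X) = X² - 2*g (T(g, X) = -2*g + X² = X² - 2*g)
G(C, K) = C/(43 + 54*C + C*K)
G(T(9, 9), -58) - 1*408 = (9² - 2*9)/(43 + 54*(9² - 2*9) + (9² - 2*9)*(-58)) - 1*408 = (81 - 18)/(43 + 54*(81 - 18) + (81 - 18)*(-58)) - 408 = 63/(43 + 54*63 + 63*(-58)) - 408 = 63/(43 + 3402 - 3654) - 408 = 63/(-209) - 408 = 63*(-1/209) - 408 = -63/209 - 408 = -85335/209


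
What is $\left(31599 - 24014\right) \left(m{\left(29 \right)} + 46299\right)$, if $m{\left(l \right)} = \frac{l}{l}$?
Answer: $351185500$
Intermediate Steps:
$m{\left(l \right)} = 1$
$\left(31599 - 24014\right) \left(m{\left(29 \right)} + 46299\right) = \left(31599 - 24014\right) \left(1 + 46299\right) = 7585 \cdot 46300 = 351185500$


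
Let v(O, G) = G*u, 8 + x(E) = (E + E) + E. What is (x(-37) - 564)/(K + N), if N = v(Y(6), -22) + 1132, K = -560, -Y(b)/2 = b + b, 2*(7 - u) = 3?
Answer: -683/451 ≈ -1.5144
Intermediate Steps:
x(E) = -8 + 3*E (x(E) = -8 + ((E + E) + E) = -8 + (2*E + E) = -8 + 3*E)
u = 11/2 (u = 7 - ½*3 = 7 - 3/2 = 11/2 ≈ 5.5000)
Y(b) = -4*b (Y(b) = -2*(b + b) = -4*b)
v(O, G) = 11*G/2 (v(O, G) = G*(11/2) = 11*G/2)
N = 1011 (N = (11/2)*(-22) + 1132 = -121 + 1132 = 1011)
(x(-37) - 564)/(K + N) = ((-8 + 3*(-37)) - 564)/(-560 + 1011) = ((-8 - 111) - 564)/451 = (-119 - 564)*(1/451) = -683*1/451 = -683/451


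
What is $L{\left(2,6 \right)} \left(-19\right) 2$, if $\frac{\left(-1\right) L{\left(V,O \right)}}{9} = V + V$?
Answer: $1368$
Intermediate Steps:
$L{\left(V,O \right)} = - 18 V$ ($L{\left(V,O \right)} = - 9 \left(V + V\right) = - 9 \cdot 2 V = - 18 V$)
$L{\left(2,6 \right)} \left(-19\right) 2 = \left(-18\right) 2 \left(-19\right) 2 = \left(-36\right) \left(-19\right) 2 = 684 \cdot 2 = 1368$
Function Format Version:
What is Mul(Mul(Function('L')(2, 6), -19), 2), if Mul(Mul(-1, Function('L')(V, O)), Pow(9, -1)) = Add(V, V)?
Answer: 1368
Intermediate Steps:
Function('L')(V, O) = Mul(-18, V) (Function('L')(V, O) = Mul(-9, Add(V, V)) = Mul(-9, Mul(2, V)) = Mul(-18, V))
Mul(Mul(Function('L')(2, 6), -19), 2) = Mul(Mul(Mul(-18, 2), -19), 2) = Mul(Mul(-36, -19), 2) = Mul(684, 2) = 1368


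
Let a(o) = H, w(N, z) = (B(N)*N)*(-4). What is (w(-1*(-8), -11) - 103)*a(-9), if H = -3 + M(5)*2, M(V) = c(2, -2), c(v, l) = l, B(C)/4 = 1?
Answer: 1617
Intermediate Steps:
B(C) = 4 (B(C) = 4*1 = 4)
M(V) = -2
H = -7 (H = -3 - 2*2 = -3 - 4 = -7)
w(N, z) = -16*N (w(N, z) = (4*N)*(-4) = -16*N)
a(o) = -7
(w(-1*(-8), -11) - 103)*a(-9) = (-(-16)*(-8) - 103)*(-7) = (-16*8 - 103)*(-7) = (-128 - 103)*(-7) = -231*(-7) = 1617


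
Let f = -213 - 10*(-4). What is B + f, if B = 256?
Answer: 83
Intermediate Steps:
f = -173 (f = -213 + 40 = -173)
B + f = 256 - 173 = 83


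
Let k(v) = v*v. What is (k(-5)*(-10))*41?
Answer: -10250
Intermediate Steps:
k(v) = v²
(k(-5)*(-10))*41 = ((-5)²*(-10))*41 = (25*(-10))*41 = -250*41 = -10250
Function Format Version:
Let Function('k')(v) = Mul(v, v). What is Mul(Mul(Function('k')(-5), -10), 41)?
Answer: -10250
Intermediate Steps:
Function('k')(v) = Pow(v, 2)
Mul(Mul(Function('k')(-5), -10), 41) = Mul(Mul(Pow(-5, 2), -10), 41) = Mul(Mul(25, -10), 41) = Mul(-250, 41) = -10250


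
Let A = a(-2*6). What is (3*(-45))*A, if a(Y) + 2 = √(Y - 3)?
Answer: 270 - 135*I*√15 ≈ 270.0 - 522.85*I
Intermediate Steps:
a(Y) = -2 + √(-3 + Y) (a(Y) = -2 + √(Y - 3) = -2 + √(-3 + Y))
A = -2 + I*√15 (A = -2 + √(-3 - 2*6) = -2 + √(-3 - 12) = -2 + √(-15) = -2 + I*√15 ≈ -2.0 + 3.873*I)
(3*(-45))*A = (3*(-45))*(-2 + I*√15) = -135*(-2 + I*√15) = 270 - 135*I*√15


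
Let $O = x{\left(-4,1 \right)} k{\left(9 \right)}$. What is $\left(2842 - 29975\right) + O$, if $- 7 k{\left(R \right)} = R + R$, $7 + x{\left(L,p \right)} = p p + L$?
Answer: $- \frac{189751}{7} \approx -27107.0$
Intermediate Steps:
$x{\left(L,p \right)} = -7 + L + p^{2}$ ($x{\left(L,p \right)} = -7 + \left(p p + L\right) = -7 + \left(p^{2} + L\right) = -7 + \left(L + p^{2}\right) = -7 + L + p^{2}$)
$k{\left(R \right)} = - \frac{2 R}{7}$ ($k{\left(R \right)} = - \frac{R + R}{7} = - \frac{2 R}{7}$)
$O = \frac{180}{7}$ ($O = \left(-7 - 4 + 1^{2}\right) \left(\left(- \frac{2}{7}\right) 9\right) = \left(-7 - 4 + 1\right) \left(- \frac{18}{7}\right) = \left(-10\right) \left(- \frac{18}{7}\right) = \frac{180}{7} \approx 25.714$)
$\left(2842 - 29975\right) + O = \left(2842 - 29975\right) + \frac{180}{7} = -27133 + \frac{180}{7} = - \frac{189751}{7}$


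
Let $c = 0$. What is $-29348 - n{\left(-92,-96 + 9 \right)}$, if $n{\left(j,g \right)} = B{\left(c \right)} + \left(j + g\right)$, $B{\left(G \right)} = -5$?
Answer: $-29164$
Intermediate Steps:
$n{\left(j,g \right)} = -5 + g + j$ ($n{\left(j,g \right)} = -5 + \left(j + g\right) = -5 + \left(g + j\right) = -5 + g + j$)
$-29348 - n{\left(-92,-96 + 9 \right)} = -29348 - \left(-5 + \left(-96 + 9\right) - 92\right) = -29348 - \left(-5 - 87 - 92\right) = -29348 - -184 = -29348 + 184 = -29164$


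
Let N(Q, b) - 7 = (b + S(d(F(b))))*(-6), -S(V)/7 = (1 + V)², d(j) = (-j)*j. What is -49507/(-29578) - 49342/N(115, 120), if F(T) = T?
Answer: 431101027515927/257562553964362 ≈ 1.6738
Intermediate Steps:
d(j) = -j²
S(V) = -7*(1 + V)²
N(Q, b) = 7 - 6*b + 42*(1 - b²)² (N(Q, b) = 7 + (b - 7*(1 - b²)²)*(-6) = 7 + (-6*b + 42*(1 - b²)²) = 7 - 6*b + 42*(1 - b²)²)
-49507/(-29578) - 49342/N(115, 120) = -49507/(-29578) - 49342/(7 - 6*120 + 42*(-1 + 120²)²) = -49507*(-1/29578) - 49342/(7 - 720 + 42*(-1 + 14400)²) = 49507/29578 - 49342/(7 - 720 + 42*14399²) = 49507/29578 - 49342/(7 - 720 + 42*207331201) = 49507/29578 - 49342/(7 - 720 + 8707910442) = 49507/29578 - 49342/8707909729 = 431101027515927/257562553964362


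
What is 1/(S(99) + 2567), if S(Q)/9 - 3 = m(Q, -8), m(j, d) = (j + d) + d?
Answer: 1/3341 ≈ 0.00029931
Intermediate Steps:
m(j, d) = j + 2*d (m(j, d) = (d + j) + d = j + 2*d)
S(Q) = -117 + 9*Q (S(Q) = 27 + 9*(Q + 2*(-8)) = 27 + 9*(Q - 16) = 27 + 9*(-16 + Q) = 27 + (-144 + 9*Q) = -117 + 9*Q)
1/(S(99) + 2567) = 1/((-117 + 9*99) + 2567) = 1/((-117 + 891) + 2567) = 1/(774 + 2567) = 1/3341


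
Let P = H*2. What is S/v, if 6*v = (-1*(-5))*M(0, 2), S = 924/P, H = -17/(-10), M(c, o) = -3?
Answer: -1848/17 ≈ -108.71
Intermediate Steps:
H = 17/10 (H = -17*(-⅒) = 17/10 ≈ 1.7000)
P = 17/5 (P = (17/10)*2 = 17/5 ≈ 3.4000)
S = 4620/17 (S = 924/(17/5) = 924*(5/17) = 4620/17 ≈ 271.76)
v = -5/2 (v = (-1*(-5)*(-3))/6 = (5*(-3))/6 = (⅙)*(-15) = -5/2 ≈ -2.5000)
S/v = 4620/(17*(-5/2)) = (4620/17)*(-⅖) = -1848/17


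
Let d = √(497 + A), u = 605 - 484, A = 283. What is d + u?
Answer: 121 + 2*√195 ≈ 148.93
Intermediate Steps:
u = 121
d = 2*√195 (d = √(497 + 283) = √780 = 2*√195 ≈ 27.928)
d + u = 2*√195 + 121 = 121 + 2*√195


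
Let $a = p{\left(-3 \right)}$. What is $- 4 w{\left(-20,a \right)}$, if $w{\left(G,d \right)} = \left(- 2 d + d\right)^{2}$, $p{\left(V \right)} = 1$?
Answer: $-4$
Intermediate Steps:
$a = 1$
$w{\left(G,d \right)} = d^{2}$ ($w{\left(G,d \right)} = \left(- d\right)^{2} = d^{2}$)
$- 4 w{\left(-20,a \right)} = - 4 \cdot 1^{2} = \left(-4\right) 1 = -4$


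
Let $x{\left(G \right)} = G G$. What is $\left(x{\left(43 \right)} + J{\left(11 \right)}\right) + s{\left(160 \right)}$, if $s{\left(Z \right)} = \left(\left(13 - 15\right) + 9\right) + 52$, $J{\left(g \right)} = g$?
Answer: $1919$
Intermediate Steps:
$x{\left(G \right)} = G^{2}$
$s{\left(Z \right)} = 59$ ($s{\left(Z \right)} = \left(-2 + 9\right) + 52 = 7 + 52 = 59$)
$\left(x{\left(43 \right)} + J{\left(11 \right)}\right) + s{\left(160 \right)} = \left(43^{2} + 11\right) + 59 = \left(1849 + 11\right) + 59 = 1860 + 59 = 1919$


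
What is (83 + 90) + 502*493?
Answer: 247659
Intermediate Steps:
(83 + 90) + 502*493 = 173 + 247486 = 247659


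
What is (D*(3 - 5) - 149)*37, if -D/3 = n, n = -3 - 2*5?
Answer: -8399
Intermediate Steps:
n = -13 (n = -3 - 10 = -13)
D = 39 (D = -3*(-13) = 39)
(D*(3 - 5) - 149)*37 = (39*(3 - 5) - 149)*37 = (39*(-2) - 149)*37 = (-78 - 149)*37 = -227*37 = -8399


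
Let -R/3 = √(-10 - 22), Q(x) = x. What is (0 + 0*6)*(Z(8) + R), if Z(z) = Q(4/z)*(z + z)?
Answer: 0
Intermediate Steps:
Z(z) = 8 (Z(z) = (4/z)*(z + z) = (4/z)*(2*z) = 8)
R = -12*I*√2 (R = -3*√(-10 - 22) = -12*I*√2 ≈ -16.971*I)
(0 + 0*6)*(Z(8) + R) = (0 + 0*6)*(8 - 12*I*√2) = (0 + 0)*(8 - 12*I*√2) = 0*(8 - 12*I*√2) = 0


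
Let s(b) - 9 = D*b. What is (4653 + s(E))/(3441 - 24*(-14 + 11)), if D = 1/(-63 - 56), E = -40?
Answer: 554818/418047 ≈ 1.3272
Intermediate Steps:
D = -1/119 (D = 1/(-119) = -1/119 ≈ -0.0084034)
s(b) = 9 - b/119
(4653 + s(E))/(3441 - 24*(-14 + 11)) = (4653 + (9 - 1/119*(-40)))/(3441 - 24*(-14 + 11)) = (4653 + (9 + 40/119))/(3441 - 24*(-3)) = (4653 + 1111/119)/(3441 + 72) = (554818/119)/3513 = (554818/119)*(1/3513) = 554818/418047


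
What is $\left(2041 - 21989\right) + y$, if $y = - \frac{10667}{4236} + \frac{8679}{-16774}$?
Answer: $- \frac{708807064987}{35527332} \approx -19951.0$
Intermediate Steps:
$y = - \frac{107846251}{35527332}$ ($y = \left(-10667\right) \frac{1}{4236} + 8679 \left(- \frac{1}{16774}\right) = - \frac{10667}{4236} - \frac{8679}{16774} = - \frac{107846251}{35527332} \approx -3.0356$)
$\left(2041 - 21989\right) + y = \left(2041 - 21989\right) - \frac{107846251}{35527332} = -19948 - \frac{107846251}{35527332} = - \frac{708807064987}{35527332}$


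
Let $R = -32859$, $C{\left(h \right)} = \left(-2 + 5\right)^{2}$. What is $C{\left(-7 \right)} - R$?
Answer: $32868$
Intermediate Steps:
$C{\left(h \right)} = 9$ ($C{\left(h \right)} = 3^{2} = 9$)
$C{\left(-7 \right)} - R = 9 - -32859 = 9 + 32859 = 32868$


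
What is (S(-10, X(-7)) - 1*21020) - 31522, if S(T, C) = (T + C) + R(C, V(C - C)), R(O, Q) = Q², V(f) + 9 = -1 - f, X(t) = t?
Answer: -52459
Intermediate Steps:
V(f) = -10 - f (V(f) = -9 + (-1 - f) = -10 - f)
S(T, C) = 100 + C + T (S(T, C) = (T + C) + (-10 - (C - C))² = (C + T) + (-10 - 1*0)² = (C + T) + (-10 + 0)² = (C + T) + (-10)² = (C + T) + 100 = 100 + C + T)
(S(-10, X(-7)) - 1*21020) - 31522 = ((100 - 7 - 10) - 1*21020) - 31522 = (83 - 21020) - 31522 = -20937 - 31522 = -52459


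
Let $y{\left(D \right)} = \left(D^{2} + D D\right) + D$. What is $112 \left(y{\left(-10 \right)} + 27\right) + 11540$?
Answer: $35844$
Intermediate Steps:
$y{\left(D \right)} = D + 2 D^{2}$ ($y{\left(D \right)} = \left(D^{2} + D^{2}\right) + D = 2 D^{2} + D = D + 2 D^{2}$)
$112 \left(y{\left(-10 \right)} + 27\right) + 11540 = 112 \left(- 10 \left(1 + 2 \left(-10\right)\right) + 27\right) + 11540 = 112 \left(- 10 \left(1 - 20\right) + 27\right) + 11540 = 112 \left(\left(-10\right) \left(-19\right) + 27\right) + 11540 = 112 \left(190 + 27\right) + 11540 = 112 \cdot 217 + 11540 = 24304 + 11540 = 35844$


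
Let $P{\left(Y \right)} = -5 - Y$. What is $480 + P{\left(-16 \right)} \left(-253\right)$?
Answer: $-2303$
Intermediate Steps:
$480 + P{\left(-16 \right)} \left(-253\right) = 480 + \left(-5 - -16\right) \left(-253\right) = 480 + \left(-5 + 16\right) \left(-253\right) = 480 + 11 \left(-253\right) = 480 - 2783 = -2303$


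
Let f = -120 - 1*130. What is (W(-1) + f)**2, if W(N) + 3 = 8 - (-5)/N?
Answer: 62500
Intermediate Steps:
f = -250 (f = -120 - 130 = -250)
W(N) = 5 + 5/N (W(N) = -3 + (8 - (-5)/N) = -3 + (8 + 5/N) = 5 + 5/N)
(W(-1) + f)**2 = ((5 + 5/(-1)) - 250)**2 = ((5 + 5*(-1)) - 250)**2 = ((5 - 5) - 250)**2 = (0 - 250)**2 = (-250)**2 = 62500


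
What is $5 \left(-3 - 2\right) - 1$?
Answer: $-26$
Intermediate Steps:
$5 \left(-3 - 2\right) - 1 = 5 \left(-5\right) - 1 = -25 - 1 = -26$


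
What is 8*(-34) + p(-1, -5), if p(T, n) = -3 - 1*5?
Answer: -280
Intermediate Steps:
p(T, n) = -8 (p(T, n) = -3 - 5 = -8)
8*(-34) + p(-1, -5) = 8*(-34) - 8 = -272 - 8 = -280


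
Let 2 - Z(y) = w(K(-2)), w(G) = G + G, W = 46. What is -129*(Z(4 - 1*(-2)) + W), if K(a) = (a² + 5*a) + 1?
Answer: -7482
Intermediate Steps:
K(a) = 1 + a² + 5*a
w(G) = 2*G
Z(y) = 12 (Z(y) = 2 - 2*(1 + (-2)² + 5*(-2)) = 2 - 2*(1 + 4 - 10) = 2 - 2*(-5) = 2 - 1*(-10) = 2 + 10 = 12)
-129*(Z(4 - 1*(-2)) + W) = -129*(12 + 46) = -129*58 = -7482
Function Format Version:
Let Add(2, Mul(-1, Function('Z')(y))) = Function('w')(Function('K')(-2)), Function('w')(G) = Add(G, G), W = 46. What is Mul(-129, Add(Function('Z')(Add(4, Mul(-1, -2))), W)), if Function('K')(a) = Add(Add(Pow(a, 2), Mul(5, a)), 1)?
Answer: -7482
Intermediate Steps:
Function('K')(a) = Add(1, Pow(a, 2), Mul(5, a))
Function('w')(G) = Mul(2, G)
Function('Z')(y) = 12 (Function('Z')(y) = Add(2, Mul(-1, Mul(2, Add(1, Pow(-2, 2), Mul(5, -2))))) = Add(2, Mul(-1, Mul(2, Add(1, 4, -10)))) = Add(2, Mul(-1, Mul(2, -5))) = Add(2, Mul(-1, -10)) = Add(2, 10) = 12)
Mul(-129, Add(Function('Z')(Add(4, Mul(-1, -2))), W)) = Mul(-129, Add(12, 46)) = Mul(-129, 58) = -7482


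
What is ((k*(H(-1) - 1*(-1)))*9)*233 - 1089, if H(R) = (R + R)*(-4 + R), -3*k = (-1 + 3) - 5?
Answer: 21978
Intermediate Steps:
k = 1 (k = -((-1 + 3) - 5)/3 = -(2 - 5)/3 = -⅓*(-3) = 1)
H(R) = 2*R*(-4 + R) (H(R) = (2*R)*(-4 + R) = 2*R*(-4 + R))
((k*(H(-1) - 1*(-1)))*9)*233 - 1089 = ((1*(2*(-1)*(-4 - 1) - 1*(-1)))*9)*233 - 1089 = ((1*(2*(-1)*(-5) + 1))*9)*233 - 1089 = ((1*(10 + 1))*9)*233 - 1089 = ((1*11)*9)*233 - 1089 = (11*9)*233 - 1089 = 99*233 - 1089 = 23067 - 1089 = 21978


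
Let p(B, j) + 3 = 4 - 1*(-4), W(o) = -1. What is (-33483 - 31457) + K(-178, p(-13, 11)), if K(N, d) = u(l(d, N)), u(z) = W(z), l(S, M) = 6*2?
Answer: -64941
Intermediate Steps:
p(B, j) = 5 (p(B, j) = -3 + (4 - 1*(-4)) = -3 + (4 + 4) = -3 + 8 = 5)
l(S, M) = 12
u(z) = -1
K(N, d) = -1
(-33483 - 31457) + K(-178, p(-13, 11)) = (-33483 - 31457) - 1 = -64940 - 1 = -64941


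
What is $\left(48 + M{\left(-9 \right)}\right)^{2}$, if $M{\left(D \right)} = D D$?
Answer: $16641$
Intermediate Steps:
$M{\left(D \right)} = D^{2}$
$\left(48 + M{\left(-9 \right)}\right)^{2} = \left(48 + \left(-9\right)^{2}\right)^{2} = \left(48 + 81\right)^{2} = 129^{2} = 16641$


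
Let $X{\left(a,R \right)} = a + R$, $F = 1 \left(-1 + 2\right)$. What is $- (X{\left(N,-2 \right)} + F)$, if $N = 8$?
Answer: $-7$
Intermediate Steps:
$F = 1$ ($F = 1 \cdot 1 = 1$)
$X{\left(a,R \right)} = R + a$
$- (X{\left(N,-2 \right)} + F) = - (\left(-2 + 8\right) + 1) = - (6 + 1) = \left(-1\right) 7 = -7$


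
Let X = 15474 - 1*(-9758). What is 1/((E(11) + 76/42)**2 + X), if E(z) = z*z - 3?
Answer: 441/17457568 ≈ 2.5261e-5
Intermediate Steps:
E(z) = -3 + z**2 (E(z) = z**2 - 3 = -3 + z**2)
X = 25232 (X = 15474 + 9758 = 25232)
1/((E(11) + 76/42)**2 + X) = 1/(((-3 + 11**2) + 76/42)**2 + 25232) = 1/(((-3 + 121) + 76*(1/42))**2 + 25232) = 1/((118 + 38/21)**2 + 25232) = 1/((2516/21)**2 + 25232) = 1/(6330256/441 + 25232) = 1/(17457568/441) = 441/17457568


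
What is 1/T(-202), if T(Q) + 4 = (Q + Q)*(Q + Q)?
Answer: 1/163212 ≈ 6.1270e-6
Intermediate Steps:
T(Q) = -4 + 4*Q² (T(Q) = -4 + (Q + Q)*(Q + Q) = -4 + (2*Q)*(2*Q) = -4 + 4*Q²)
1/T(-202) = 1/(-4 + 4*(-202)²) = 1/(-4 + 4*40804) = 1/(-4 + 163216) = 1/163212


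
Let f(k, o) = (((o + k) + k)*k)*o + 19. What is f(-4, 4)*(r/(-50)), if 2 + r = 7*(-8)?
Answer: 2407/25 ≈ 96.280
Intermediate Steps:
r = -58 (r = -2 + 7*(-8) = -2 - 56 = -58)
f(k, o) = 19 + k*o*(o + 2*k) (f(k, o) = (((k + o) + k)*k)*o + 19 = ((o + 2*k)*k)*o + 19 = (k*(o + 2*k))*o + 19 = k*o*(o + 2*k) + 19 = 19 + k*o*(o + 2*k))
f(-4, 4)*(r/(-50)) = (19 - 4*4**2 + 2*4*(-4)**2)*(-58/(-50)) = (19 - 4*16 + 2*4*16)*(-58*(-1/50)) = (19 - 64 + 128)*(29/25) = 83*(29/25) = 2407/25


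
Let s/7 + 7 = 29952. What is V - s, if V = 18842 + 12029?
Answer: -178744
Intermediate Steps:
s = 209615 (s = -49 + 7*29952 = -49 + 209664 = 209615)
V = 30871
V - s = 30871 - 1*209615 = 30871 - 209615 = -178744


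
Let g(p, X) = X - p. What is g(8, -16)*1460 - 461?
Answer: -35501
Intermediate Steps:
g(8, -16)*1460 - 461 = (-16 - 1*8)*1460 - 461 = (-16 - 8)*1460 - 461 = -24*1460 - 461 = -35040 - 461 = -35501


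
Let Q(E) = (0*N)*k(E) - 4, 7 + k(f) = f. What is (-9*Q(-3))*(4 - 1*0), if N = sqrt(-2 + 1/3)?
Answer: 144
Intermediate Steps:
k(f) = -7 + f
N = I*sqrt(15)/3 (N = sqrt(-2 + 1/3) = sqrt(-5/3) = I*sqrt(15)/3 ≈ 1.291*I)
Q(E) = -4 (Q(E) = (0*(I*sqrt(15)/3))*(-7 + E) - 4 = 0*(-7 + E) - 4 = 0 - 4 = -4)
(-9*Q(-3))*(4 - 1*0) = (-9*(-4))*(4 - 1*0) = 36*(4 + 0) = 36*4 = 144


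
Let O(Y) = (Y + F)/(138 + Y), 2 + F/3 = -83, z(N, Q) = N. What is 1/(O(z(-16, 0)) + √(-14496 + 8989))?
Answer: -33062/82039629 - 14884*I*√5507/82039629 ≈ -0.000403 - 0.013463*I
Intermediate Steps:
F = -255 (F = -6 + 3*(-83) = -6 - 249 = -255)
O(Y) = (-255 + Y)/(138 + Y) (O(Y) = (Y - 255)/(138 + Y) = (-255 + Y)/(138 + Y))
1/(O(z(-16, 0)) + √(-14496 + 8989)) = 1/((-255 - 16)/(138 - 16) + √(-14496 + 8989)) = 1/(-271/122 + √(-5507)) = 1/((1/122)*(-271) + I*√5507) = 1/(-271/122 + I*√5507)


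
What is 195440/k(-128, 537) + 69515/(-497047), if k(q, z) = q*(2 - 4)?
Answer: 6070316865/7952752 ≈ 763.30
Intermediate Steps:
k(q, z) = -2*q (k(q, z) = q*(-2) = -2*q)
195440/k(-128, 537) + 69515/(-497047) = 195440/((-2*(-128))) + 69515/(-497047) = 195440/256 + 69515*(-1/497047) = 195440*(1/256) - 69515/497047 = 12215/16 - 69515/497047 = 6070316865/7952752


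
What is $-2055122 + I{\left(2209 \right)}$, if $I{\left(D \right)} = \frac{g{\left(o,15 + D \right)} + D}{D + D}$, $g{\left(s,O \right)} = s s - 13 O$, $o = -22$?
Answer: $- \frac{9079555215}{4418} \approx -2.0551 \cdot 10^{6}$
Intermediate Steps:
$g{\left(s,O \right)} = s^{2} - 13 O$
$I{\left(D \right)} = \frac{289 - 12 D}{2 D}$ ($I{\left(D \right)} = \frac{\left(\left(-22\right)^{2} - 13 \left(15 + D\right)\right) + D}{D + D} = \frac{\left(484 - \left(195 + 13 D\right)\right) + D}{2 D} = \left(\left(289 - 13 D\right) + D\right) \frac{1}{2 D} = \left(289 - 12 D\right) \frac{1}{2 D} = \frac{289 - 12 D}{2 D}$)
$-2055122 + I{\left(2209 \right)} = -2055122 - \left(6 - \frac{289}{2 \cdot 2209}\right) = -2055122 + \left(-6 + \frac{289}{2} \cdot \frac{1}{2209}\right) = -2055122 + \left(-6 + \frac{289}{4418}\right) = -2055122 - \frac{26219}{4418} = - \frac{9079555215}{4418}$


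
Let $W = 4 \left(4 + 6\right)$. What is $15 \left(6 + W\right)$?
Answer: $690$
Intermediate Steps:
$W = 40$ ($W = 4 \cdot 10 = 40$)
$15 \left(6 + W\right) = 15 \left(6 + 40\right) = 15 \cdot 46 = 690$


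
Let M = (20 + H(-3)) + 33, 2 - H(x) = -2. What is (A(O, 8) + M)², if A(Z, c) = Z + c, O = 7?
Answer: 5184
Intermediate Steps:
H(x) = 4 (H(x) = 2 - 1*(-2) = 2 + 2 = 4)
M = 57 (M = (20 + 4) + 33 = 24 + 33 = 57)
(A(O, 8) + M)² = ((7 + 8) + 57)² = (15 + 57)² = 72² = 5184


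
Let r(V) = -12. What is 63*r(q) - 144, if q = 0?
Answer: -900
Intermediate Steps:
63*r(q) - 144 = 63*(-12) - 144 = -756 - 144 = -900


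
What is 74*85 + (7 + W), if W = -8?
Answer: 6289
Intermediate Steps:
74*85 + (7 + W) = 74*85 + (7 - 8) = 6290 - 1 = 6289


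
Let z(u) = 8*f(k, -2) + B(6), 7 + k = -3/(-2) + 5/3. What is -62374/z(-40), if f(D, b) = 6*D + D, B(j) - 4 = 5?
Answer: 187122/617 ≈ 303.28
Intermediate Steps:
B(j) = 9 (B(j) = 4 + 5 = 9)
k = -23/6 (k = -7 + (-3/(-2) + 5/3) = -7 + (-3*(-1/2) + 5*(1/3)) = -7 + (3/2 + 5/3) = -7 + 19/6 = -23/6 ≈ -3.8333)
f(D, b) = 7*D
z(u) = -617/3 (z(u) = 8*(7*(-23/6)) + 9 = 8*(-161/6) + 9 = -644/3 + 9 = -617/3)
-62374/z(-40) = -62374/(-617/3) = -62374*(-3/617) = 187122/617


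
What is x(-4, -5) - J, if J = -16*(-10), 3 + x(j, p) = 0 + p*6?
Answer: -193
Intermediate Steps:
x(j, p) = -3 + 6*p (x(j, p) = -3 + (0 + p*6) = -3 + (0 + 6*p) = -3 + 6*p)
J = 160
x(-4, -5) - J = (-3 + 6*(-5)) - 1*160 = (-3 - 30) - 160 = -33 - 160 = -193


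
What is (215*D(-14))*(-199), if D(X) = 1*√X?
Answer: -42785*I*√14 ≈ -1.6009e+5*I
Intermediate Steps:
D(X) = √X
(215*D(-14))*(-199) = (215*√(-14))*(-199) = (215*(I*√14))*(-199) = (215*I*√14)*(-199) = -42785*I*√14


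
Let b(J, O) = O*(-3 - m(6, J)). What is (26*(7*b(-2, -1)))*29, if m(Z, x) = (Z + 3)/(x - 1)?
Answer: 0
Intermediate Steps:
m(Z, x) = (3 + Z)/(-1 + x)
b(J, O) = O*(-3 - 9/(-1 + J)) (b(J, O) = O*(-3 - (3 + 6)/(-1 + J)) = O*(-3 - 9/(-1 + J)))
(26*(7*b(-2, -1)))*29 = (26*(7*(-3*(-1)*(2 - 2)/(-1 - 2))))*29 = (26*(7*(-3*(-1)*0/(-3))))*29 = (26*(7*(-3*(-1)*(-1/3)*0)))*29 = (26*(7*0))*29 = (26*0)*29 = 0*29 = 0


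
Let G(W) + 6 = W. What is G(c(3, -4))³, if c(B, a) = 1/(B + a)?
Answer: -343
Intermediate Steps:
G(W) = -6 + W
G(c(3, -4))³ = (-6 + 1/(3 - 4))³ = (-6 + 1/(-1))³ = (-6 - 1)³ = (-7)³ = -343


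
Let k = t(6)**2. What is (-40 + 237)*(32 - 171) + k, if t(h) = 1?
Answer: -27382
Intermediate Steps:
k = 1 (k = 1**2 = 1)
(-40 + 237)*(32 - 171) + k = (-40 + 237)*(32 - 171) + 1 = 197*(-139) + 1 = -27383 + 1 = -27382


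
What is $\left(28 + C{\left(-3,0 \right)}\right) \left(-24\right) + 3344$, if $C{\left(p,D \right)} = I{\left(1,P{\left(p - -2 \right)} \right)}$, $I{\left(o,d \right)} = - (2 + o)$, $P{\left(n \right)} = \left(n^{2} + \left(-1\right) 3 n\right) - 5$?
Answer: $2744$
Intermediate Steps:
$P{\left(n \right)} = -5 + n^{2} - 3 n$ ($P{\left(n \right)} = \left(n^{2} - 3 n\right) - 5 = -5 + n^{2} - 3 n$)
$I{\left(o,d \right)} = -2 - o$
$C{\left(p,D \right)} = -3$ ($C{\left(p,D \right)} = -2 - 1 = -3$)
$\left(28 + C{\left(-3,0 \right)}\right) \left(-24\right) + 3344 = \left(28 - 3\right) \left(-24\right) + 3344 = 25 \left(-24\right) + 3344 = -600 + 3344 = 2744$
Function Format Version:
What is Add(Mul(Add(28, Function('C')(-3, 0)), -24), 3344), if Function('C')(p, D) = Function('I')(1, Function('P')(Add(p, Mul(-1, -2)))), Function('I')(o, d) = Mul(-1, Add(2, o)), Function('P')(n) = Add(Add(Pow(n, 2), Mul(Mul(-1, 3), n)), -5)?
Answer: 2744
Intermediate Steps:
Function('P')(n) = Add(-5, Pow(n, 2), Mul(-3, n)) (Function('P')(n) = Add(Add(Pow(n, 2), Mul(-3, n)), -5) = Add(-5, Pow(n, 2), Mul(-3, n)))
Function('I')(o, d) = Add(-2, Mul(-1, o))
Function('C')(p, D) = -3 (Function('C')(p, D) = Add(-2, Mul(-1, 1)) = Add(-2, -1) = -3)
Add(Mul(Add(28, Function('C')(-3, 0)), -24), 3344) = Add(Mul(Add(28, -3), -24), 3344) = Add(Mul(25, -24), 3344) = Add(-600, 3344) = 2744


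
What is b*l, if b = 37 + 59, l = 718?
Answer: 68928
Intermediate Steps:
b = 96
b*l = 96*718 = 68928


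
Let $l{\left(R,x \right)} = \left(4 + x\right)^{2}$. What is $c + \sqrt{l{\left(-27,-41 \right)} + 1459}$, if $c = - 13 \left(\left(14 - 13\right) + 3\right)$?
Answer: $-52 + 2 \sqrt{707} \approx 1.1789$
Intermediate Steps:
$c = -52$ ($c = - 13 \left(\left(14 - 13\right) + 3\right) = - 13 \left(1 + 3\right) = \left(-13\right) 4 = -52$)
$c + \sqrt{l{\left(-27,-41 \right)} + 1459} = -52 + \sqrt{\left(4 - 41\right)^{2} + 1459} = -52 + \sqrt{\left(-37\right)^{2} + 1459} = -52 + \sqrt{1369 + 1459} = -52 + \sqrt{2828} = -52 + 2 \sqrt{707}$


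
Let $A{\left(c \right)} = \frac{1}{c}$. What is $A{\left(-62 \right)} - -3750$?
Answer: $\frac{232499}{62} \approx 3750.0$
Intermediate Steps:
$A{\left(-62 \right)} - -3750 = \frac{1}{-62} - -3750 = - \frac{1}{62} + 3750 = \frac{232499}{62}$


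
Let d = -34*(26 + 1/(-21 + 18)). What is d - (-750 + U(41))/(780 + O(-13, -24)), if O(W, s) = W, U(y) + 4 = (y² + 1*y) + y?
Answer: -2011033/2301 ≈ -873.98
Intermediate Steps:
U(y) = -4 + y² + 2*y (U(y) = -4 + ((y² + 1*y) + y) = -4 + ((y² + y) + y) = -4 + ((y + y²) + y) = -4 + (y² + 2*y) = -4 + y² + 2*y)
d = -2618/3 (d = -34*(26 + 1/(-3)) = -34*(26 - ⅓) = -34*77/3 = -2618/3 ≈ -872.67)
d - (-750 + U(41))/(780 + O(-13, -24)) = -2618/3 - (-750 + (-4 + 41² + 2*41))/(780 - 13) = -2618/3 - (-750 + (-4 + 1681 + 82))/767 = -2618/3 - (-750 + 1759)/767 = -2618/3 - 1009/767 = -2011033/2301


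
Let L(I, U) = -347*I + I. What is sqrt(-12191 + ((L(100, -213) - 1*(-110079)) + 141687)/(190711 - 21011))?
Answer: I*sqrt(3510406621198)/16970 ≈ 110.41*I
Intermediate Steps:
L(I, U) = -346*I
sqrt(-12191 + ((L(100, -213) - 1*(-110079)) + 141687)/(190711 - 21011)) = sqrt(-12191 + ((-346*100 - 1*(-110079)) + 141687)/(190711 - 21011)) = sqrt(-12191 + ((-34600 + 110079) + 141687)/169700) = sqrt(-12191 + (75479 + 141687)*(1/169700)) = sqrt(-12191 + 217166*(1/169700)) = sqrt(-12191 + 108583/84850) = sqrt(-1034297767/84850) = I*sqrt(3510406621198)/16970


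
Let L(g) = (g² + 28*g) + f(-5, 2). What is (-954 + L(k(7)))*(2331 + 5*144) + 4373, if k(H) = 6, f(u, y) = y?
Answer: -2277775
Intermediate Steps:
L(g) = 2 + g² + 28*g (L(g) = (g² + 28*g) + 2 = 2 + g² + 28*g)
(-954 + L(k(7)))*(2331 + 5*144) + 4373 = (-954 + (2 + 6² + 28*6))*(2331 + 5*144) + 4373 = (-954 + (2 + 36 + 168))*(2331 + 720) + 4373 = (-954 + 206)*3051 + 4373 = -748*3051 + 4373 = -2282148 + 4373 = -2277775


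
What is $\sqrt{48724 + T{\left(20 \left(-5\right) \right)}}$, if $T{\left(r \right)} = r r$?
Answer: $2 \sqrt{14681} \approx 242.33$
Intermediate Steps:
$T{\left(r \right)} = r^{2}$
$\sqrt{48724 + T{\left(20 \left(-5\right) \right)}} = \sqrt{48724 + \left(20 \left(-5\right)\right)^{2}} = \sqrt{48724 + \left(-100\right)^{2}} = \sqrt{48724 + 10000} = \sqrt{58724} = 2 \sqrt{14681}$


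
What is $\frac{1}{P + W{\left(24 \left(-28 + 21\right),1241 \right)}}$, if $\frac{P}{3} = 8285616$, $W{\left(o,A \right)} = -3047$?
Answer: $\frac{1}{24853801} \approx 4.0235 \cdot 10^{-8}$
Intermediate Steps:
$P = 24856848$ ($P = 3 \cdot 8285616 = 24856848$)
$\frac{1}{P + W{\left(24 \left(-28 + 21\right),1241 \right)}} = \frac{1}{24856848 - 3047} = \frac{1}{24853801}$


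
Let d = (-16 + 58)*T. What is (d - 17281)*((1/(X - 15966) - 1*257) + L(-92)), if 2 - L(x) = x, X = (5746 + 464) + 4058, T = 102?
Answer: 12071288675/5698 ≈ 2.1185e+6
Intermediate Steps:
X = 10268 (X = 6210 + 4058 = 10268)
L(x) = 2 - x
d = 4284 (d = (-16 + 58)*102 = 42*102 = 4284)
(d - 17281)*((1/(X - 15966) - 1*257) + L(-92)) = (4284 - 17281)*((1/(10268 - 15966) - 1*257) + (2 - 1*(-92))) = -12997*((1/(-5698) - 257) + (2 + 92)) = -12997*((-1/5698 - 257) + 94) = -12997*(-1464387/5698 + 94) = -12997*(-928775/5698) = 12071288675/5698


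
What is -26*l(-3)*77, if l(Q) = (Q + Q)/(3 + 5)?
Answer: 3003/2 ≈ 1501.5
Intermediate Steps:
l(Q) = Q/4 (l(Q) = (2*Q)/8 = (2*Q)*(⅛) = Q/4)
-26*l(-3)*77 = -13*(-3)/2*77 = -26*(-¾)*77 = (39/2)*77 = 3003/2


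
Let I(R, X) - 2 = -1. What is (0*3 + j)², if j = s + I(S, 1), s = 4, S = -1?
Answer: 25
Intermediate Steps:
I(R, X) = 1 (I(R, X) = 2 - 1 = 1)
j = 5 (j = 4 + 1 = 5)
(0*3 + j)² = (0*3 + 5)² = (0 + 5)² = 5² = 25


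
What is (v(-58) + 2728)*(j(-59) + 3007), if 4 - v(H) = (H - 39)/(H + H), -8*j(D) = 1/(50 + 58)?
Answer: 274366753435/33408 ≈ 8.2126e+6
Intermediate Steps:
j(D) = -1/864 (j(D) = -1/(8*(50 + 58)) = -⅛/108 = -⅛*1/108 = -1/864)
v(H) = 4 - (-39 + H)/(2*H) (v(H) = 4 - (H - 39)/(H + H) = 4 - (-39 + H)/(2*H))
(v(-58) + 2728)*(j(-59) + 3007) = ((½)*(39 + 7*(-58))/(-58) + 2728)*(-1/864 + 3007) = ((½)*(-1/58)*(39 - 406) + 2728)*(2598047/864) = ((½)*(-1/58)*(-367) + 2728)*(2598047/864) = (367/116 + 2728)*(2598047/864) = (316815/116)*(2598047/864) = 274366753435/33408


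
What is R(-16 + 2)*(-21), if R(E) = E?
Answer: 294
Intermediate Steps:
R(-16 + 2)*(-21) = (-16 + 2)*(-21) = -14*(-21) = 294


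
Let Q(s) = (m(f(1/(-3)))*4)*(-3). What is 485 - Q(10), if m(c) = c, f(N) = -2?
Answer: 461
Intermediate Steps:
Q(s) = 24 (Q(s) = -2*4*(-3) = -8*(-3) = 24)
485 - Q(10) = 485 - 1*24 = 485 - 24 = 461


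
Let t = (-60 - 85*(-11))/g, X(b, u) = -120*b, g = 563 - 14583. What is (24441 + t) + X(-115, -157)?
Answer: 107227589/2804 ≈ 38241.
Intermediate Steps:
g = -14020
t = -175/2804 (t = (-60 - 85*(-11))/(-14020) = (-60 + 935)*(-1/14020) = 875*(-1/14020) = -175/2804 ≈ -0.062411)
(24441 + t) + X(-115, -157) = (24441 - 175/2804) - 120*(-115) = 68532389/2804 + 13800 = 107227589/2804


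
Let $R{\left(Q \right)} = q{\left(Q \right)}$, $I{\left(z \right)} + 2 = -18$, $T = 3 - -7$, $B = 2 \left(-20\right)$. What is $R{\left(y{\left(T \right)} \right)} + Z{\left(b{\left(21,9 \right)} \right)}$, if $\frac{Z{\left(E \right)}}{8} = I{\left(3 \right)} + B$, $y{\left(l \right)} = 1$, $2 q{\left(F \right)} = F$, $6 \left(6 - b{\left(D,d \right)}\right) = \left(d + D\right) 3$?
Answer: $- \frac{959}{2} \approx -479.5$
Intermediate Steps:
$b{\left(D,d \right)} = 6 - \frac{D}{2} - \frac{d}{2}$ ($b{\left(D,d \right)} = 6 - \frac{\left(d + D\right) 3}{6} = 6 - \frac{\left(D + d\right) 3}{6} = 6 - \frac{3 D + 3 d}{6} = 6 - \left(\frac{D}{2} + \frac{d}{2}\right) = 6 - \frac{D}{2} - \frac{d}{2}$)
$B = -40$
$T = 10$ ($T = 3 + 7 = 10$)
$q{\left(F \right)} = \frac{F}{2}$
$I{\left(z \right)} = -20$ ($I{\left(z \right)} = -2 - 18 = -20$)
$R{\left(Q \right)} = \frac{Q}{2}$
$Z{\left(E \right)} = -480$ ($Z{\left(E \right)} = 8 \left(-20 - 40\right) = 8 \left(-60\right) = -480$)
$R{\left(y{\left(T \right)} \right)} + Z{\left(b{\left(21,9 \right)} \right)} = \frac{1}{2} \cdot 1 - 480 = \frac{1}{2} - 480 = - \frac{959}{2}$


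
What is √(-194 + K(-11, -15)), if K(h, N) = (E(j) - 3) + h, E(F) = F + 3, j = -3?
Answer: 4*I*√13 ≈ 14.422*I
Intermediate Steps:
E(F) = 3 + F
K(h, N) = -3 + h (K(h, N) = ((3 - 3) - 3) + h = (0 - 3) + h = -3 + h)
√(-194 + K(-11, -15)) = √(-194 + (-3 - 11)) = √(-194 - 14) = √(-208) = 4*I*√13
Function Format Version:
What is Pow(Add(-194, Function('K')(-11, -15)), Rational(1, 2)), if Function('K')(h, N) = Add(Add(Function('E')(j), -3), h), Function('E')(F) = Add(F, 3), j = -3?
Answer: Mul(4, I, Pow(13, Rational(1, 2))) ≈ Mul(14.422, I)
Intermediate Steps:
Function('E')(F) = Add(3, F)
Function('K')(h, N) = Add(-3, h) (Function('K')(h, N) = Add(Add(Add(3, -3), -3), h) = Add(Add(0, -3), h) = Add(-3, h))
Pow(Add(-194, Function('K')(-11, -15)), Rational(1, 2)) = Pow(Add(-194, Add(-3, -11)), Rational(1, 2)) = Pow(Add(-194, -14), Rational(1, 2)) = Pow(-208, Rational(1, 2)) = Mul(4, I, Pow(13, Rational(1, 2)))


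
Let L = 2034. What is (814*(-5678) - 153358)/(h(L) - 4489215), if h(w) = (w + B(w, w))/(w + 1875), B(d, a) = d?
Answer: 2074050250/1949815263 ≈ 1.0637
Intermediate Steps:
h(w) = 2*w/(1875 + w) (h(w) = (w + w)/(w + 1875) = (2*w)/(1875 + w) = 2*w/(1875 + w))
(814*(-5678) - 153358)/(h(L) - 4489215) = (814*(-5678) - 153358)/(2*2034/(1875 + 2034) - 4489215) = (-4621892 - 153358)/(2*2034/3909 - 4489215) = -4775250/(2*2034*(1/3909) - 4489215) = -4775250/(1356/1303 - 4489215) = -4775250/(-5849445789/1303) = -4775250*(-1303/5849445789) = 2074050250/1949815263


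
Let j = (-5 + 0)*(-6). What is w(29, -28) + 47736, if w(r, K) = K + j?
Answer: 47738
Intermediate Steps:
j = 30 (j = -5*(-6) = 30)
w(r, K) = 30 + K (w(r, K) = K + 30 = 30 + K)
w(29, -28) + 47736 = (30 - 28) + 47736 = 2 + 47736 = 47738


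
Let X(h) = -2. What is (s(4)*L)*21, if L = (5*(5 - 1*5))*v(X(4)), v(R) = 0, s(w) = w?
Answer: 0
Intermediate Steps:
L = 0 (L = (5*(5 - 1*5))*0 = (5*(5 - 5))*0 = (5*0)*0 = 0*0 = 0)
(s(4)*L)*21 = (4*0)*21 = 0*21 = 0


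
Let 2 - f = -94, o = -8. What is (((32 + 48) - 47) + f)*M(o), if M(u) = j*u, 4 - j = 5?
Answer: 1032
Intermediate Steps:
j = -1 (j = 4 - 1*5 = 4 - 5 = -1)
M(u) = -u
f = 96 (f = 2 - 1*(-94) = 2 + 94 = 96)
(((32 + 48) - 47) + f)*M(o) = (((32 + 48) - 47) + 96)*(-1*(-8)) = ((80 - 47) + 96)*8 = (33 + 96)*8 = 129*8 = 1032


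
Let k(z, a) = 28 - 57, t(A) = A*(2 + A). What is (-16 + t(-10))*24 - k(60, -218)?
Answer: 1565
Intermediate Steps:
k(z, a) = -29
(-16 + t(-10))*24 - k(60, -218) = (-16 - 10*(2 - 10))*24 - 1*(-29) = (-16 - 10*(-8))*24 + 29 = (-16 + 80)*24 + 29 = 64*24 + 29 = 1536 + 29 = 1565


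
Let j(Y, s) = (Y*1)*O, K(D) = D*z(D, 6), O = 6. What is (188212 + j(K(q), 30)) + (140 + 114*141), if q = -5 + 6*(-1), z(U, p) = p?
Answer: 204030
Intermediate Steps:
q = -11 (q = -5 - 6 = -11)
K(D) = 6*D (K(D) = D*6 = 6*D)
j(Y, s) = 6*Y (j(Y, s) = (Y*1)*6 = Y*6 = 6*Y)
(188212 + j(K(q), 30)) + (140 + 114*141) = (188212 + 6*(6*(-11))) + (140 + 114*141) = (188212 + 6*(-66)) + (140 + 16074) = (188212 - 396) + 16214 = 187816 + 16214 = 204030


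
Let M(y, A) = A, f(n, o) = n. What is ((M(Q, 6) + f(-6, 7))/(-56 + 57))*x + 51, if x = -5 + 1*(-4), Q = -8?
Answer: 51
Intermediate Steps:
x = -9 (x = -5 - 4 = -9)
((M(Q, 6) + f(-6, 7))/(-56 + 57))*x + 51 = ((6 - 6)/(-56 + 57))*(-9) + 51 = (0/1)*(-9) + 51 = (0*1)*(-9) + 51 = 0*(-9) + 51 = 0 + 51 = 51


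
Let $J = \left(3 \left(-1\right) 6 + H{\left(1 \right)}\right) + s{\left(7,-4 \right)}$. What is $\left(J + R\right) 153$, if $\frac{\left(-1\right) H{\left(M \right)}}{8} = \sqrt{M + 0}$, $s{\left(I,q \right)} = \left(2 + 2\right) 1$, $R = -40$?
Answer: $-9486$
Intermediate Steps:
$s{\left(I,q \right)} = 4$ ($s{\left(I,q \right)} = 4 \cdot 1 = 4$)
$H{\left(M \right)} = - 8 \sqrt{M}$ ($H{\left(M \right)} = - 8 \sqrt{M + 0} = - 8 \sqrt{M}$)
$J = -22$ ($J = \left(3 \left(-1\right) 6 - 8 \sqrt{1}\right) + 4 = \left(\left(-3\right) 6 - 8\right) + 4 = \left(-18 - 8\right) + 4 = -26 + 4 = -22$)
$\left(J + R\right) 153 = \left(-22 - 40\right) 153 = \left(-62\right) 153 = -9486$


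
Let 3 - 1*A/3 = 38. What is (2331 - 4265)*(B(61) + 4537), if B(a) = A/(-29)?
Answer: -254665252/29 ≈ -8.7816e+6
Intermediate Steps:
A = -105 (A = 9 - 3*38 = 9 - 114 = -105)
B(a) = 105/29 (B(a) = -105/(-29) = -105*(-1/29) = 105/29)
(2331 - 4265)*(B(61) + 4537) = (2331 - 4265)*(105/29 + 4537) = -1934*131678/29 = -254665252/29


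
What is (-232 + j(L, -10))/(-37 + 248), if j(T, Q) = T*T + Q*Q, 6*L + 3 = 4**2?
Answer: -4583/7596 ≈ -0.60334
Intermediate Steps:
L = 13/6 (L = -1/2 + (1/6)*4**2 = -1/2 + (1/6)*16 = -1/2 + 8/3 = 13/6 ≈ 2.1667)
j(T, Q) = Q**2 + T**2 (j(T, Q) = T**2 + Q**2 = Q**2 + T**2)
(-232 + j(L, -10))/(-37 + 248) = (-232 + ((-10)**2 + (13/6)**2))/(-37 + 248) = (-232 + (100 + 169/36))/211 = (-232 + 3769/36)*(1/211) = -4583/36*1/211 = -4583/7596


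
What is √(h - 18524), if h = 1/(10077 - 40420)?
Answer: 3*I*√1895000364491/30343 ≈ 136.1*I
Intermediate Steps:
h = -1/30343 (h = 1/(-30343) = -1/30343 ≈ -3.2957e-5)
√(h - 18524) = √(-1/30343 - 18524) = √(-562073733/30343) = 3*I*√1895000364491/30343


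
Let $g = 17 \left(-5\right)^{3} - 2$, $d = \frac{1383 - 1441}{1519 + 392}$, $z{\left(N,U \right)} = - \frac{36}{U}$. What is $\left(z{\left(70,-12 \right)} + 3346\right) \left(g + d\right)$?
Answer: $- \frac{13612864495}{1911} \approx -7.1234 \cdot 10^{6}$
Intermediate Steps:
$d = - \frac{58}{1911} \approx -0.030351$
$g = -2127$ ($g = 17 \left(-125\right) - 2 = -2125 - 2 = -2127$)
$\left(z{\left(70,-12 \right)} + 3346\right) \left(g + d\right) = \left(- \frac{36}{-12} + 3346\right) \left(-2127 - \frac{58}{1911}\right) = \left(\left(-36\right) \left(- \frac{1}{12}\right) + 3346\right) \left(- \frac{4064755}{1911}\right) = \left(3 + 3346\right) \left(- \frac{4064755}{1911}\right) = 3349 \left(- \frac{4064755}{1911}\right) = - \frac{13612864495}{1911}$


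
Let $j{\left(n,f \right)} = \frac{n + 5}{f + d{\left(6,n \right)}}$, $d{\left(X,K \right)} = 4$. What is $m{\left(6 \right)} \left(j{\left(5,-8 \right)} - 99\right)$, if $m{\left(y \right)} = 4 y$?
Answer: $-2436$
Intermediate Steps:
$j{\left(n,f \right)} = \frac{5 + n}{4 + f}$ ($j{\left(n,f \right)} = \frac{n + 5}{f + 4} = \frac{5 + n}{4 + f}$)
$m{\left(6 \right)} \left(j{\left(5,-8 \right)} - 99\right) = 4 \cdot 6 \left(\frac{5 + 5}{4 - 8} - 99\right) = 24 \left(\frac{1}{-4} \cdot 10 - 99\right) = 24 \left(\left(- \frac{1}{4}\right) 10 - 99\right) = 24 \left(- \frac{5}{2} - 99\right) = 24 \left(- \frac{203}{2}\right) = -2436$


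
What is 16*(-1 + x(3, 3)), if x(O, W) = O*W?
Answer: 128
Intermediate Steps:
16*(-1 + x(3, 3)) = 16*(-1 + 3*3) = 16*(-1 + 9) = 16*8 = 128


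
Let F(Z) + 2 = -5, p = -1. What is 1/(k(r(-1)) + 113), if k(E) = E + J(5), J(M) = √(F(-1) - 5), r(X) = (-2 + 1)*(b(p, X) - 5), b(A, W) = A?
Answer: 119/14173 - 2*I*√3/14173 ≈ 0.0083963 - 0.00024442*I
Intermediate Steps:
F(Z) = -7 (F(Z) = -2 - 5 = -7)
r(X) = 6 (r(X) = (-2 + 1)*(-1 - 5) = -1*(-6) = 6)
J(M) = 2*I*√3 (J(M) = √(-7 - 5) = √(-12) = 2*I*√3)
k(E) = E + 2*I*√3
1/(k(r(-1)) + 113) = 1/((6 + 2*I*√3) + 113) = 1/(119 + 2*I*√3)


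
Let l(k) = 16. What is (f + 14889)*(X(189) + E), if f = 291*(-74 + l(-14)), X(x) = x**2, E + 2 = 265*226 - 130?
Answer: -189907731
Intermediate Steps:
E = 59758 (E = -2 + (265*226 - 130) = -2 + (59890 - 130) = -2 + 59760 = 59758)
f = -16878 (f = 291*(-74 + 16) = 291*(-58) = -16878)
(f + 14889)*(X(189) + E) = (-16878 + 14889)*(189**2 + 59758) = -1989*(35721 + 59758) = -1989*95479 = -189907731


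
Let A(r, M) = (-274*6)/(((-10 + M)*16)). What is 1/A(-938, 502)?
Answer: -656/137 ≈ -4.7883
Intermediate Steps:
A(r, M) = -1644/(-160 + 16*M)
1/A(-938, 502) = 1/(-411/(-40 + 4*502)) = 1/(-411/(-40 + 2008)) = 1/(-411/1968) = 1/(-411*1/1968) = 1/(-137/656) = -656/137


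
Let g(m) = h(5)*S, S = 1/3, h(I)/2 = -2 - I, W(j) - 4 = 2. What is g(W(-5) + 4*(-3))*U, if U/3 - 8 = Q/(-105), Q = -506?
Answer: -2692/15 ≈ -179.47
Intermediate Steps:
W(j) = 6 (W(j) = 4 + 2 = 6)
h(I) = -4 - 2*I (h(I) = 2*(-2 - I) = -4 - 2*I)
S = ⅓ ≈ 0.33333
U = 1346/35 (U = 24 + 3*(-506/(-105)) = 24 + 3*(-506*(-1/105)) = 24 + 3*(506/105) = 24 + 506/35 = 1346/35 ≈ 38.457)
g(m) = -14/3 (g(m) = (-4 - 2*5)*(⅓) = (-4 - 10)*(⅓) = -14*⅓ = -14/3)
g(W(-5) + 4*(-3))*U = -14/3*1346/35 = -2692/15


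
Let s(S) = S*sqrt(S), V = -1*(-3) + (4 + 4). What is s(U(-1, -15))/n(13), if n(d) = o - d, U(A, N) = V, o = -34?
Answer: -11*sqrt(11)/47 ≈ -0.77623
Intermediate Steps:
V = 11 (V = 3 + 8 = 11)
U(A, N) = 11
n(d) = -34 - d
s(S) = S**(3/2)
s(U(-1, -15))/n(13) = 11**(3/2)/(-34 - 1*13) = (11*sqrt(11))/(-34 - 13) = (11*sqrt(11))/(-47) = (11*sqrt(11))*(-1/47) = -11*sqrt(11)/47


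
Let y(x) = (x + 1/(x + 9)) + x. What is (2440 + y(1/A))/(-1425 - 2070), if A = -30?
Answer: -9845581/14102325 ≈ -0.69815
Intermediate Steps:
y(x) = 1/(9 + x) + 2*x (y(x) = (x + 1/(9 + x)) + x = 1/(9 + x) + 2*x)
(2440 + y(1/A))/(-1425 - 2070) = (2440 + (1 + 2*(1/(-30))**2 + 18/(-30))/(9 + 1/(-30)))/(-1425 - 2070) = (2440 + (1 + 2*(-1/30)**2 + 18*(-1/30))/(9 - 1/30))/(-3495) = (2440 + (1 + 2*(1/900) - 3/5)/(269/30))*(-1/3495) = (2440 + 30*(1 + 1/450 - 3/5)/269)*(-1/3495) = (2440 + (30/269)*(181/450))*(-1/3495) = (2440 + 181/4035)*(-1/3495) = (9845581/4035)*(-1/3495) = -9845581/14102325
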